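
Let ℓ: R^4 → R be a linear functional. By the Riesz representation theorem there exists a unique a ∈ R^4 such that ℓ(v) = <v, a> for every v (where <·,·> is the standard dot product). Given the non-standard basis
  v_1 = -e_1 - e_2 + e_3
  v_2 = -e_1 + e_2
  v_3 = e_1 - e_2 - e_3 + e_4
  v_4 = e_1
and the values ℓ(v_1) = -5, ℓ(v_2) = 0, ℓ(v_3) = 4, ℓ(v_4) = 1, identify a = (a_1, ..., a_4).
a = (1, 1, -3, 1)

Write a = (a_1, ..., a_4) in the standard basis. For each basis vector v_i, ℓ(v_i) = <v_i, a> is a linear equation in the a_j's. Collect the n equations into a matrix system V a = ℓ, where row i of V is v_i (expressed in the standard basis). Since V is invertible (lower-triangular with 1s on the diagonal, up to permutation), solve by back-substitution:
  V =
[[-1, -1, 1, 0],
 [-1, 1, 0, 0],
 [1, -1, -1, 1],
 [1, 0, 0, 0]]
  V a = (-5, 0, 4, 1)
Solving gives a = (1, 1, -3, 1).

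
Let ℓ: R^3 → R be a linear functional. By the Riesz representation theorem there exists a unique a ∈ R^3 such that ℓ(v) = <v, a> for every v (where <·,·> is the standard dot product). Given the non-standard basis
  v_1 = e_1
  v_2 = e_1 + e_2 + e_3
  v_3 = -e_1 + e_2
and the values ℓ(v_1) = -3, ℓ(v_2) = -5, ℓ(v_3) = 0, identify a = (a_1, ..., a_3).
a = (-3, -3, 1)

Write a = (a_1, ..., a_3) in the standard basis. For each basis vector v_i, ℓ(v_i) = <v_i, a> is a linear equation in the a_j's. Collect the n equations into a matrix system V a = ℓ, where row i of V is v_i (expressed in the standard basis). Since V is invertible (lower-triangular with 1s on the diagonal, up to permutation), solve by back-substitution:
  V =
[[1, 0, 0],
 [1, 1, 1],
 [-1, 1, 0]]
  V a = (-3, -5, 0)
Solving gives a = (-3, -3, 1).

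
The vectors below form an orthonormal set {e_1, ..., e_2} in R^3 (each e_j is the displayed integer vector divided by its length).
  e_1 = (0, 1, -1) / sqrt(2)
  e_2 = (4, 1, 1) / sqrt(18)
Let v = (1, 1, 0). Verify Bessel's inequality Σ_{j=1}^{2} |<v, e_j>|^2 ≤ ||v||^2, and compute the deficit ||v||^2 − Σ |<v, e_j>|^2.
Σ |<v, e_j>|^2 = 17/9; ||v||^2 = 2; deficit = 1/9

Write each e_j = u_j / sqrt(<u_j, u_j>) where u_j is the displayed integer vector. Then <v, e_j> = <v, u_j> / sqrt(<u_j, u_j>), so |<v, e_j>|^2 = <v, u_j>^2 / <u_j, u_j>.
Coefficients: <v, e_1> = 1/sqrt(2), <v, e_2> = 5/sqrt(18).
Square and sum: Σ |<v, e_j>|^2 = 17/9.
Compute ||v||^2 = v·v = 2.
Deficit = 2 − 17/9 = 1/9 ≥ 0, confirming Bessel's inequality. (The deficit equals ||v − Σ <v,e_j> e_j||^2, the squared distance from v to span{e_j}.)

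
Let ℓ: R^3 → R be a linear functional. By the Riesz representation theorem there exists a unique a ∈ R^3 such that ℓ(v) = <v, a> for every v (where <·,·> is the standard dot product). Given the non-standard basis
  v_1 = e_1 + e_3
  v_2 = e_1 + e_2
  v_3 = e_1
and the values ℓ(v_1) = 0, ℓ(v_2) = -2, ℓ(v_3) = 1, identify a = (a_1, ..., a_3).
a = (1, -3, -1)

Write a = (a_1, ..., a_3) in the standard basis. For each basis vector v_i, ℓ(v_i) = <v_i, a> is a linear equation in the a_j's. Collect the n equations into a matrix system V a = ℓ, where row i of V is v_i (expressed in the standard basis). Since V is invertible (lower-triangular with 1s on the diagonal, up to permutation), solve by back-substitution:
  V =
[[1, 0, 1],
 [1, 1, 0],
 [1, 0, 0]]
  V a = (0, -2, 1)
Solving gives a = (1, -3, -1).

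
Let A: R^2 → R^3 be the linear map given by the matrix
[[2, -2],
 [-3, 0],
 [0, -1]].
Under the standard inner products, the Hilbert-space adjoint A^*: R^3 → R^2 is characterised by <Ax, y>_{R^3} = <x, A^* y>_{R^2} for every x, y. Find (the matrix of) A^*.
A^* = A^T =
[[2, -3, 0],
 [-2, 0, -1]]

For real matrices with standard dot products, the defining identity <Ax, y> = <x, A^* y> gives (Ax)^T y = x^T (A^*) y, i.e. x^T A^T y = x^T (A^*) y. Since this holds for all x, y, we must have A^* = A^T. Therefore
A^* =
[[2, -3, 0],
 [-2, 0, -1]].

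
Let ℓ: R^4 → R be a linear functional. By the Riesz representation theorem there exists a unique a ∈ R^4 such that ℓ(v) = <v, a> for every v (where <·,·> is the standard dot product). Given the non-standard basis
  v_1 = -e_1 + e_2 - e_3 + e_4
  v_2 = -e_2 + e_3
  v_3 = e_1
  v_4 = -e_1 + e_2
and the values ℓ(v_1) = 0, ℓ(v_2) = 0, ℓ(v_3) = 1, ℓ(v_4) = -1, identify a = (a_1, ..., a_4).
a = (1, 0, 0, 1)

Write a = (a_1, ..., a_4) in the standard basis. For each basis vector v_i, ℓ(v_i) = <v_i, a> is a linear equation in the a_j's. Collect the n equations into a matrix system V a = ℓ, where row i of V is v_i (expressed in the standard basis). Since V is invertible (lower-triangular with 1s on the diagonal, up to permutation), solve by back-substitution:
  V =
[[-1, 1, -1, 1],
 [0, -1, 1, 0],
 [1, 0, 0, 0],
 [-1, 1, 0, 0]]
  V a = (0, 0, 1, -1)
Solving gives a = (1, 0, 0, 1).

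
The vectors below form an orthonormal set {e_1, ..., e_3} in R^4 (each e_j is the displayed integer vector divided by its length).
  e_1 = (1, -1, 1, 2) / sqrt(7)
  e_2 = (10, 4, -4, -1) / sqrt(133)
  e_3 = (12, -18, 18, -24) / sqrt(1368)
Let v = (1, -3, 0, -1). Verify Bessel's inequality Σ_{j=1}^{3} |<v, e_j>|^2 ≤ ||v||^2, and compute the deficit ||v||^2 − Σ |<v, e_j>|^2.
Σ |<v, e_j>|^2 = 13/2; ||v||^2 = 11; deficit = 9/2

Write each e_j = u_j / sqrt(<u_j, u_j>) where u_j is the displayed integer vector. Then <v, e_j> = <v, u_j> / sqrt(<u_j, u_j>), so |<v, e_j>|^2 = <v, u_j>^2 / <u_j, u_j>.
Coefficients: <v, e_1> = 2/sqrt(7), <v, e_2> = -1/sqrt(133), <v, e_3> = 90/sqrt(1368).
Square and sum: Σ |<v, e_j>|^2 = 13/2.
Compute ||v||^2 = v·v = 11.
Deficit = 11 − 13/2 = 9/2 ≥ 0, confirming Bessel's inequality. (The deficit equals ||v − Σ <v,e_j> e_j||^2, the squared distance from v to span{e_j}.)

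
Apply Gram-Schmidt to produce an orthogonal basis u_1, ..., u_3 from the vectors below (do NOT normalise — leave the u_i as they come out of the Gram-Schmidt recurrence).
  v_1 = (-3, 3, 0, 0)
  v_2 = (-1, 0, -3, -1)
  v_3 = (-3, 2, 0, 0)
Orthogonal basis:
  u_1 = (-3, 3, 0, 0)
  u_2 = (-1/2, -1/2, -3, -1)
  u_3 = (-10/21, -10/21, 1/7, 1/21)

Apply the Gram-Schmidt recurrence
  u_1 = v_1
  u_i = v_i − Σ_{j<i} ((v_i · u_j) / (u_j · u_j)) · u_j.

Step by step this gives:
  u_1 = (-3, 3, 0, 0)
  u_2 = (-1/2, -1/2, -3, -1)
  u_3 = (-10/21, -10/21, 1/7, 1/21)

Orthogonality check:
  u_2 · u_1 = 0 (should be 0)
  u_3 · u_1 = 0 (should be 0)
  u_3 · u_2 = 0 (should be 0)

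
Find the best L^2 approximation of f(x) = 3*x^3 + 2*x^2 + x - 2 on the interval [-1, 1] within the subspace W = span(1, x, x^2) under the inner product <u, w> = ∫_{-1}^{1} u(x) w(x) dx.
g(x) = 2*x^2 + 14*x/5 - 2

The best approximation g ∈ W is the orthogonal projection of f onto W. Writing g = a_0 + a_1 x + a_2 x^2, the coefficients solve the normal equations G · a = b where
  G_{ij} = <φ_i, φ_j> and b_i = <f, φ_i>, with φ_0 = 1, φ_1 = x, φ_2 = x^2.
G =
  [2, 0, 2/3]
  [0, 2/3, 0]
  [2/3, 0, 2/5],
b = (-8/3, 28/15, -8/15).
Solving gives a_0 = -2, a_1 = 14/5, a_2 = 2, so
  g(x) = 2*x^2 + 14*x/5 - 2.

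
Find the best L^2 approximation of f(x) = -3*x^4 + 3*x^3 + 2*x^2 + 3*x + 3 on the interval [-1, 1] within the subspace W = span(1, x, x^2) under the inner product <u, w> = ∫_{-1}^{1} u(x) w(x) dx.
g(x) = -4*x^2/7 + 24*x/5 + 114/35

The best approximation g ∈ W is the orthogonal projection of f onto W. Writing g = a_0 + a_1 x + a_2 x^2, the coefficients solve the normal equations G · a = b where
  G_{ij} = <φ_i, φ_j> and b_i = <f, φ_i>, with φ_0 = 1, φ_1 = x, φ_2 = x^2.
G =
  [2, 0, 2/3]
  [0, 2/3, 0]
  [2/3, 0, 2/5],
b = (92/15, 16/5, 68/35).
Solving gives a_0 = 114/35, a_1 = 24/5, a_2 = -4/7, so
  g(x) = -4*x^2/7 + 24*x/5 + 114/35.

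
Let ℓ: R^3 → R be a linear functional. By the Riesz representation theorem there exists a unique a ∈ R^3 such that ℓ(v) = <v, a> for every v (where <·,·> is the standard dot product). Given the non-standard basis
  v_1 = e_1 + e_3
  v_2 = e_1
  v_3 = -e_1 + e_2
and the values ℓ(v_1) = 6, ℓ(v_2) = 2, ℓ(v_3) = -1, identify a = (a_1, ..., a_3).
a = (2, 1, 4)

Write a = (a_1, ..., a_3) in the standard basis. For each basis vector v_i, ℓ(v_i) = <v_i, a> is a linear equation in the a_j's. Collect the n equations into a matrix system V a = ℓ, where row i of V is v_i (expressed in the standard basis). Since V is invertible (lower-triangular with 1s on the diagonal, up to permutation), solve by back-substitution:
  V =
[[1, 0, 1],
 [1, 0, 0],
 [-1, 1, 0]]
  V a = (6, 2, -1)
Solving gives a = (2, 1, 4).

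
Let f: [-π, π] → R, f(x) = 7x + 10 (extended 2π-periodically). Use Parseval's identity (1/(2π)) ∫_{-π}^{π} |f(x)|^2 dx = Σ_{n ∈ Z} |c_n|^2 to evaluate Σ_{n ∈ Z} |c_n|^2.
Σ |c_n|^2 = 49π^2/3 + 100

Expand and integrate term by term over [-π, π]:
  ∫ (7x)^2 dx = 49·(2π^3/3); ∫ 2·7·(10)·x dx = 0 (odd integrand); ∫ 10^2 dx = 100·2π.
So (1/(2π)) ∫_{-π}^{π} (7x + 10)^2 dx = 49π^2/3 + 100 = 49π^2/3 + 100.
Parseval ⇒ Σ |c_n|^2 = 49π^2/3 + 100.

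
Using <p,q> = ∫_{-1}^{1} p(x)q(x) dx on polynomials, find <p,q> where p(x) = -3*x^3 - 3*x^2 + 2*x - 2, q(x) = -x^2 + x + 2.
<p,q> = -28/3

Expand the product: p(x)·q(x) = 3*x^5 - 11*x^3 - 2*x^2 + 2*x - 4.
∫_{-1}^{1} of each monomial x^k gives [2/(k+1) if k even, 0 if k odd]. Integrating term-by-term (or equivalently evaluating the antiderivative F(x) = x^6/2 - 11*x^4/4 - 2*x^3/3 + x^2 - 4*x at the endpoints):
  F(1) − F(−1) = -71/12 − (41/12) = -28/3.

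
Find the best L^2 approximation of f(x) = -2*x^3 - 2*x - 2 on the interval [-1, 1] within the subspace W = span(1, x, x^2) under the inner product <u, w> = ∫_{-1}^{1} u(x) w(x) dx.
g(x) = -16*x/5 - 2

The best approximation g ∈ W is the orthogonal projection of f onto W. Writing g = a_0 + a_1 x + a_2 x^2, the coefficients solve the normal equations G · a = b where
  G_{ij} = <φ_i, φ_j> and b_i = <f, φ_i>, with φ_0 = 1, φ_1 = x, φ_2 = x^2.
G =
  [2, 0, 2/3]
  [0, 2/3, 0]
  [2/3, 0, 2/5],
b = (-4, -32/15, -4/3).
Solving gives a_0 = -2, a_1 = -16/5, a_2 = 0, so
  g(x) = -16*x/5 - 2.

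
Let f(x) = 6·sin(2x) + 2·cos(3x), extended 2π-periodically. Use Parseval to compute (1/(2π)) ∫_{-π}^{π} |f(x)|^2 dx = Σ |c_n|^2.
Σ |c_n|^2 = 20

Expand |f|^2 and use orthogonality of {sin(nx), cos(mx)} on [-π, π]:
  ∫_{-π}^{π} sin(nx)^2 dx = π, ∫ cos(mx)^2 dx = π, and cross terms integrate to 0.
So ∫_{-π}^{π} f(x)^2 dx = 6^2 · π + 2^2 · π = (36 + 4)π.
Divide by 2π: (36 + 4)/2 = 20.
By Parseval, this equals Σ |c_n|^2.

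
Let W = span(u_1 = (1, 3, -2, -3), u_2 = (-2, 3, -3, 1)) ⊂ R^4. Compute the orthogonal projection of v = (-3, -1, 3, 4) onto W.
proj_W(v) = (-920/429, -26/11, 482/429, 1790/429)

Set up U = [u_1 | ... | u_2] ∈ R^(4×2). The projector onto W = col(U) is P = U (U^T U)^(-1) U^T.
Compute U^T U =
  [23, 10]
  [10, 23],
and U^T v = (-24, -2).
Solve U^T U · c = U^T v for the coefficients: c = (-532/429, 194/429). The projection is proj_W(v) = U c.
Check: (v - proj_W(v)) · u_1 = 0  (should be 0).
Check: (v - proj_W(v)) · u_2 = 0  (should be 0).
Result: proj_W(v) = (-920/429, -26/11, 482/429, 1790/429).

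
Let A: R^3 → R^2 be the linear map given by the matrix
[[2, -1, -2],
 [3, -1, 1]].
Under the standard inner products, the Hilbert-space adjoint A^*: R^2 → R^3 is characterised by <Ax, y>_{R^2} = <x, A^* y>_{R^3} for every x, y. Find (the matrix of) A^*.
A^* = A^T =
[[2, 3],
 [-1, -1],
 [-2, 1]]

For real matrices with standard dot products, the defining identity <Ax, y> = <x, A^* y> gives (Ax)^T y = x^T (A^*) y, i.e. x^T A^T y = x^T (A^*) y. Since this holds for all x, y, we must have A^* = A^T. Therefore
A^* =
[[2, 3],
 [-1, -1],
 [-2, 1]].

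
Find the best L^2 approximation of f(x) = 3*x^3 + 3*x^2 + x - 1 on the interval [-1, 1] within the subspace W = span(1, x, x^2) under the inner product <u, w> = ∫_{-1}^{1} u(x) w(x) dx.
g(x) = 3*x^2 + 14*x/5 - 1

The best approximation g ∈ W is the orthogonal projection of f onto W. Writing g = a_0 + a_1 x + a_2 x^2, the coefficients solve the normal equations G · a = b where
  G_{ij} = <φ_i, φ_j> and b_i = <f, φ_i>, with φ_0 = 1, φ_1 = x, φ_2 = x^2.
G =
  [2, 0, 2/3]
  [0, 2/3, 0]
  [2/3, 0, 2/5],
b = (0, 28/15, 8/15).
Solving gives a_0 = -1, a_1 = 14/5, a_2 = 3, so
  g(x) = 3*x^2 + 14*x/5 - 1.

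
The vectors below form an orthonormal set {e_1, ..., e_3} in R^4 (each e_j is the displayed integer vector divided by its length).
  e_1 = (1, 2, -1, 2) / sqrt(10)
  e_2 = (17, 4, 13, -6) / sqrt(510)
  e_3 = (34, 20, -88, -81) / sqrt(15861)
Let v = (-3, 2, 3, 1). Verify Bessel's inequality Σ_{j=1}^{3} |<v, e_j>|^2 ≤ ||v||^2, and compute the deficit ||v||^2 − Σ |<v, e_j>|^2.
Σ |<v, e_j>|^2 = 3309/311; ||v||^2 = 23; deficit = 3844/311

Write each e_j = u_j / sqrt(<u_j, u_j>) where u_j is the displayed integer vector. Then <v, e_j> = <v, u_j> / sqrt(<u_j, u_j>), so |<v, e_j>|^2 = <v, u_j>^2 / <u_j, u_j>.
Coefficients: <v, e_1> = 0/sqrt(10), <v, e_2> = -10/sqrt(510), <v, e_3> = -407/sqrt(15861).
Square and sum: Σ |<v, e_j>|^2 = 3309/311.
Compute ||v||^2 = v·v = 23.
Deficit = 23 − 3309/311 = 3844/311 ≥ 0, confirming Bessel's inequality. (The deficit equals ||v − Σ <v,e_j> e_j||^2, the squared distance from v to span{e_j}.)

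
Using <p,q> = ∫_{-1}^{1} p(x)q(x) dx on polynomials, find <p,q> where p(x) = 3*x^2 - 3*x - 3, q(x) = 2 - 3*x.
<p,q> = -2

Expand the product: p(x)·q(x) = -9*x^3 + 15*x^2 + 3*x - 6.
∫_{-1}^{1} of each monomial x^k gives [2/(k+1) if k even, 0 if k odd]. Integrating term-by-term (or equivalently evaluating the antiderivative F(x) = -9*x^4/4 + 5*x^3 + 3*x^2/2 - 6*x at the endpoints):
  F(1) − F(−1) = -7/4 − (1/4) = -2.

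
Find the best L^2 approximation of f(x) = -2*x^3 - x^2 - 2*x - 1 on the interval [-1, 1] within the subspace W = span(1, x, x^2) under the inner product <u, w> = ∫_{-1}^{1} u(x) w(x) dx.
g(x) = -x^2 - 16*x/5 - 1

The best approximation g ∈ W is the orthogonal projection of f onto W. Writing g = a_0 + a_1 x + a_2 x^2, the coefficients solve the normal equations G · a = b where
  G_{ij} = <φ_i, φ_j> and b_i = <f, φ_i>, with φ_0 = 1, φ_1 = x, φ_2 = x^2.
G =
  [2, 0, 2/3]
  [0, 2/3, 0]
  [2/3, 0, 2/5],
b = (-8/3, -32/15, -16/15).
Solving gives a_0 = -1, a_1 = -16/5, a_2 = -1, so
  g(x) = -x^2 - 16*x/5 - 1.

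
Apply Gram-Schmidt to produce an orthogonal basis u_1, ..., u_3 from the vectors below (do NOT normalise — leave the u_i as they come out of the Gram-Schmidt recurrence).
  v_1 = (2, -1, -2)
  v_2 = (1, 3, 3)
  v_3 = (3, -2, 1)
Orthogonal basis:
  u_1 = (2, -1, -2)
  u_2 = (23/9, 20/9, 13/9)
  u_3 = (48/61, -128/61, 112/61)

Apply the Gram-Schmidt recurrence
  u_1 = v_1
  u_i = v_i − Σ_{j<i} ((v_i · u_j) / (u_j · u_j)) · u_j.

Step by step this gives:
  u_1 = (2, -1, -2)
  u_2 = (23/9, 20/9, 13/9)
  u_3 = (48/61, -128/61, 112/61)

Orthogonality check:
  u_2 · u_1 = 0 (should be 0)
  u_3 · u_1 = 0 (should be 0)
  u_3 · u_2 = 0 (should be 0)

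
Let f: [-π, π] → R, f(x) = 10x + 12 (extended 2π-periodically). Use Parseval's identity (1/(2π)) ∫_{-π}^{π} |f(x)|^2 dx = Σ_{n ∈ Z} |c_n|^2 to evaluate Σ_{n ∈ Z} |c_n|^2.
Σ |c_n|^2 = 100π^2/3 + 144

Expand and integrate term by term over [-π, π]:
  ∫ (10x)^2 dx = 100·(2π^3/3); ∫ 2·10·(12)·x dx = 0 (odd integrand); ∫ 12^2 dx = 144·2π.
So (1/(2π)) ∫_{-π}^{π} (10x + 12)^2 dx = 100π^2/3 + 144 = 100π^2/3 + 144.
Parseval ⇒ Σ |c_n|^2 = 100π^2/3 + 144.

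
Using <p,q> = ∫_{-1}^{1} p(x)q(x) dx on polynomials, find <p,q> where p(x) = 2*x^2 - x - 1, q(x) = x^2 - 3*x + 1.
<p,q> = 22/15

Expand the product: p(x)·q(x) = 2*x^4 - 7*x^3 + 4*x^2 + 2*x - 1.
∫_{-1}^{1} of each monomial x^k gives [2/(k+1) if k even, 0 if k odd]. Integrating term-by-term (or equivalently evaluating the antiderivative F(x) = 2*x^5/5 - 7*x^4/4 + 4*x^3/3 + x^2 - x at the endpoints):
  F(1) − F(−1) = -1/60 − (-89/60) = 22/15.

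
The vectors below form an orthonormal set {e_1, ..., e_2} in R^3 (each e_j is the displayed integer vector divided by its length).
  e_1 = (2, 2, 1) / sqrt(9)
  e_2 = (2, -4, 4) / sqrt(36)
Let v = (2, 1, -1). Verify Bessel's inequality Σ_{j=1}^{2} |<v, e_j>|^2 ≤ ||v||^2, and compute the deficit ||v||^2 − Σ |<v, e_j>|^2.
Σ |<v, e_j>|^2 = 29/9; ||v||^2 = 6; deficit = 25/9

Write each e_j = u_j / sqrt(<u_j, u_j>) where u_j is the displayed integer vector. Then <v, e_j> = <v, u_j> / sqrt(<u_j, u_j>), so |<v, e_j>|^2 = <v, u_j>^2 / <u_j, u_j>.
Coefficients: <v, e_1> = 5/sqrt(9), <v, e_2> = -4/sqrt(36).
Square and sum: Σ |<v, e_j>|^2 = 29/9.
Compute ||v||^2 = v·v = 6.
Deficit = 6 − 29/9 = 25/9 ≥ 0, confirming Bessel's inequality. (The deficit equals ||v − Σ <v,e_j> e_j||^2, the squared distance from v to span{e_j}.)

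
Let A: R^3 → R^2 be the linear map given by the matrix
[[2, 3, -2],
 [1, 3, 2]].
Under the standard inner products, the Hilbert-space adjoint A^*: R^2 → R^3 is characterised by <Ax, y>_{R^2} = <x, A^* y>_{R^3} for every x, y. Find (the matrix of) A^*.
A^* = A^T =
[[2, 1],
 [3, 3],
 [-2, 2]]

For real matrices with standard dot products, the defining identity <Ax, y> = <x, A^* y> gives (Ax)^T y = x^T (A^*) y, i.e. x^T A^T y = x^T (A^*) y. Since this holds for all x, y, we must have A^* = A^T. Therefore
A^* =
[[2, 1],
 [3, 3],
 [-2, 2]].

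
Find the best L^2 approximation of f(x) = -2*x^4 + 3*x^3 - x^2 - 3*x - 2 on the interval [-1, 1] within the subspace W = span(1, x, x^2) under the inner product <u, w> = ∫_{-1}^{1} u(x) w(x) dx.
g(x) = -19*x^2/7 - 6*x/5 - 64/35

The best approximation g ∈ W is the orthogonal projection of f onto W. Writing g = a_0 + a_1 x + a_2 x^2, the coefficients solve the normal equations G · a = b where
  G_{ij} = <φ_i, φ_j> and b_i = <f, φ_i>, with φ_0 = 1, φ_1 = x, φ_2 = x^2.
G =
  [2, 0, 2/3]
  [0, 2/3, 0]
  [2/3, 0, 2/5],
b = (-82/15, -4/5, -242/105).
Solving gives a_0 = -64/35, a_1 = -6/5, a_2 = -19/7, so
  g(x) = -19*x^2/7 - 6*x/5 - 64/35.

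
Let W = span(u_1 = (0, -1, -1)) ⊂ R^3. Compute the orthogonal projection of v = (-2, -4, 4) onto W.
proj_W(v) = (0, 0, 0)

Set up U = [u_1 | ... | u_1] ∈ R^(3×1). The projector onto W = col(U) is P = U (U^T U)^(-1) U^T.
Compute U^T U =
  [2],
and U^T v = (0).
Solve U^T U · c = U^T v for the coefficients: c = (0). The projection is proj_W(v) = U c.
Check: (v - proj_W(v)) · u_1 = 0  (should be 0).
Result: proj_W(v) = (0, 0, 0).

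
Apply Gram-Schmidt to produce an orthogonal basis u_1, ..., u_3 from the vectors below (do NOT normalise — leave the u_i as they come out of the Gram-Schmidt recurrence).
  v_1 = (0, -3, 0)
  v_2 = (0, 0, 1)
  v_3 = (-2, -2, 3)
Orthogonal basis:
  u_1 = (0, -3, 0)
  u_2 = (0, 0, 1)
  u_3 = (-2, 0, 0)

Apply the Gram-Schmidt recurrence
  u_1 = v_1
  u_i = v_i − Σ_{j<i} ((v_i · u_j) / (u_j · u_j)) · u_j.

Step by step this gives:
  u_1 = (0, -3, 0)
  u_2 = (0, 0, 1)
  u_3 = (-2, 0, 0)

Orthogonality check:
  u_2 · u_1 = 0 (should be 0)
  u_3 · u_1 = 0 (should be 0)
  u_3 · u_2 = 0 (should be 0)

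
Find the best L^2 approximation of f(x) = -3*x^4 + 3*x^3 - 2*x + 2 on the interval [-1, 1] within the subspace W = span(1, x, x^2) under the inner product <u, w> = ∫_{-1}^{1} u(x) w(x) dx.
g(x) = -18*x^2/7 - x/5 + 79/35

The best approximation g ∈ W is the orthogonal projection of f onto W. Writing g = a_0 + a_1 x + a_2 x^2, the coefficients solve the normal equations G · a = b where
  G_{ij} = <φ_i, φ_j> and b_i = <f, φ_i>, with φ_0 = 1, φ_1 = x, φ_2 = x^2.
G =
  [2, 0, 2/3]
  [0, 2/3, 0]
  [2/3, 0, 2/5],
b = (14/5, -2/15, 10/21).
Solving gives a_0 = 79/35, a_1 = -1/5, a_2 = -18/7, so
  g(x) = -18*x^2/7 - x/5 + 79/35.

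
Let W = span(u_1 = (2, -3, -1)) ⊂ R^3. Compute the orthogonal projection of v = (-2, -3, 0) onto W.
proj_W(v) = (5/7, -15/14, -5/14)

Set up U = [u_1 | ... | u_1] ∈ R^(3×1). The projector onto W = col(U) is P = U (U^T U)^(-1) U^T.
Compute U^T U =
  [14],
and U^T v = (5).
Solve U^T U · c = U^T v for the coefficients: c = (5/14). The projection is proj_W(v) = U c.
Check: (v - proj_W(v)) · u_1 = 0  (should be 0).
Result: proj_W(v) = (5/7, -15/14, -5/14).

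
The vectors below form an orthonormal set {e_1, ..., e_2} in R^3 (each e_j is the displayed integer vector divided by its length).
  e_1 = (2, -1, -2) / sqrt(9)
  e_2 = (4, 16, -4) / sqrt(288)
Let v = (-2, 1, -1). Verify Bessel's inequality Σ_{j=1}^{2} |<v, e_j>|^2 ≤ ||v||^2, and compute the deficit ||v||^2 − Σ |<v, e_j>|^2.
Σ |<v, e_j>|^2 = 3/2; ||v||^2 = 6; deficit = 9/2

Write each e_j = u_j / sqrt(<u_j, u_j>) where u_j is the displayed integer vector. Then <v, e_j> = <v, u_j> / sqrt(<u_j, u_j>), so |<v, e_j>|^2 = <v, u_j>^2 / <u_j, u_j>.
Coefficients: <v, e_1> = -3/sqrt(9), <v, e_2> = 12/sqrt(288).
Square and sum: Σ |<v, e_j>|^2 = 3/2.
Compute ||v||^2 = v·v = 6.
Deficit = 6 − 3/2 = 9/2 ≥ 0, confirming Bessel's inequality. (The deficit equals ||v − Σ <v,e_j> e_j||^2, the squared distance from v to span{e_j}.)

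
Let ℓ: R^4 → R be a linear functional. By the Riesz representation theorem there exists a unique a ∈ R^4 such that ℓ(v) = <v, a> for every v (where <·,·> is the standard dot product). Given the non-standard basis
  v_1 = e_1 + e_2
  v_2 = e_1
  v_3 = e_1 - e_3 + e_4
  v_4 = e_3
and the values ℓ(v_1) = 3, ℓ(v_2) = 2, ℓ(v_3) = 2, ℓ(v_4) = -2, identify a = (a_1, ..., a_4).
a = (2, 1, -2, -2)

Write a = (a_1, ..., a_4) in the standard basis. For each basis vector v_i, ℓ(v_i) = <v_i, a> is a linear equation in the a_j's. Collect the n equations into a matrix system V a = ℓ, where row i of V is v_i (expressed in the standard basis). Since V is invertible (lower-triangular with 1s on the diagonal, up to permutation), solve by back-substitution:
  V =
[[1, 1, 0, 0],
 [1, 0, 0, 0],
 [1, 0, -1, 1],
 [0, 0, 1, 0]]
  V a = (3, 2, 2, -2)
Solving gives a = (2, 1, -2, -2).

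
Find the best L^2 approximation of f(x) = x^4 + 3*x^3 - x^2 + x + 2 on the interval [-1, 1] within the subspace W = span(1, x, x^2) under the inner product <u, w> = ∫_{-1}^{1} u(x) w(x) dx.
g(x) = -x^2/7 + 14*x/5 + 67/35

The best approximation g ∈ W is the orthogonal projection of f onto W. Writing g = a_0 + a_1 x + a_2 x^2, the coefficients solve the normal equations G · a = b where
  G_{ij} = <φ_i, φ_j> and b_i = <f, φ_i>, with φ_0 = 1, φ_1 = x, φ_2 = x^2.
G =
  [2, 0, 2/3]
  [0, 2/3, 0]
  [2/3, 0, 2/5],
b = (56/15, 28/15, 128/105).
Solving gives a_0 = 67/35, a_1 = 14/5, a_2 = -1/7, so
  g(x) = -x^2/7 + 14*x/5 + 67/35.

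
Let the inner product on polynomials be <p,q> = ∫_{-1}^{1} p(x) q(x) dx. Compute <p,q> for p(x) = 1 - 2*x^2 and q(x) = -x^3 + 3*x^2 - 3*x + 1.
<p,q> = 4/15

Expand the product: p(x)·q(x) = 2*x^5 - 6*x^4 + 5*x^3 + x^2 - 3*x + 1.
∫_{-1}^{1} of each monomial x^k gives [2/(k+1) if k even, 0 if k odd]. Integrating term-by-term (or equivalently evaluating the antiderivative F(x) = x^6/3 - 6*x^5/5 + 5*x^4/4 + x^3/3 - 3*x^2/2 + x at the endpoints):
  F(1) − F(−1) = 13/60 − (-1/20) = 4/15.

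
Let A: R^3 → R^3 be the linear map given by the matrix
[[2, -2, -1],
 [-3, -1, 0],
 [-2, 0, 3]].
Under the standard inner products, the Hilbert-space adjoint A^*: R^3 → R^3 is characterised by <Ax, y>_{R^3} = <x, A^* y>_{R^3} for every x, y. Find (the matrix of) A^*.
A^* = A^T =
[[2, -3, -2],
 [-2, -1, 0],
 [-1, 0, 3]]

For real matrices with standard dot products, the defining identity <Ax, y> = <x, A^* y> gives (Ax)^T y = x^T (A^*) y, i.e. x^T A^T y = x^T (A^*) y. Since this holds for all x, y, we must have A^* = A^T. Therefore
A^* =
[[2, -3, -2],
 [-2, -1, 0],
 [-1, 0, 3]].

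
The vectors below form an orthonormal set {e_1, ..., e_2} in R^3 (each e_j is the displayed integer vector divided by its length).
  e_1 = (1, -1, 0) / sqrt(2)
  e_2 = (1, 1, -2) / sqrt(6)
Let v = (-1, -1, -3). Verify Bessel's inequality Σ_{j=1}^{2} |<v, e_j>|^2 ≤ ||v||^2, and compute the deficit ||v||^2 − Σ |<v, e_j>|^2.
Σ |<v, e_j>|^2 = 8/3; ||v||^2 = 11; deficit = 25/3

Write each e_j = u_j / sqrt(<u_j, u_j>) where u_j is the displayed integer vector. Then <v, e_j> = <v, u_j> / sqrt(<u_j, u_j>), so |<v, e_j>|^2 = <v, u_j>^2 / <u_j, u_j>.
Coefficients: <v, e_1> = 0/sqrt(2), <v, e_2> = 4/sqrt(6).
Square and sum: Σ |<v, e_j>|^2 = 8/3.
Compute ||v||^2 = v·v = 11.
Deficit = 11 − 8/3 = 25/3 ≥ 0, confirming Bessel's inequality. (The deficit equals ||v − Σ <v,e_j> e_j||^2, the squared distance from v to span{e_j}.)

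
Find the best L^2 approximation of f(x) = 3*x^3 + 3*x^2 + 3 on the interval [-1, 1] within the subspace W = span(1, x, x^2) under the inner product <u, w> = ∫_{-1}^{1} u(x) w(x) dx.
g(x) = 3*x^2 + 9*x/5 + 3

The best approximation g ∈ W is the orthogonal projection of f onto W. Writing g = a_0 + a_1 x + a_2 x^2, the coefficients solve the normal equations G · a = b where
  G_{ij} = <φ_i, φ_j> and b_i = <f, φ_i>, with φ_0 = 1, φ_1 = x, φ_2 = x^2.
G =
  [2, 0, 2/3]
  [0, 2/3, 0]
  [2/3, 0, 2/5],
b = (8, 6/5, 16/5).
Solving gives a_0 = 3, a_1 = 9/5, a_2 = 3, so
  g(x) = 3*x^2 + 9*x/5 + 3.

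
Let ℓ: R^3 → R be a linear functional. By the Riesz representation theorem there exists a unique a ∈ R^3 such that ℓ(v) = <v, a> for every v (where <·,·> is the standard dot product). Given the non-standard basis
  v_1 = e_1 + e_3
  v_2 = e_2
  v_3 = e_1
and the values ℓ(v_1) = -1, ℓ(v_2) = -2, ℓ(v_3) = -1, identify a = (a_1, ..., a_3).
a = (-1, -2, 0)

Write a = (a_1, ..., a_3) in the standard basis. For each basis vector v_i, ℓ(v_i) = <v_i, a> is a linear equation in the a_j's. Collect the n equations into a matrix system V a = ℓ, where row i of V is v_i (expressed in the standard basis). Since V is invertible (lower-triangular with 1s on the diagonal, up to permutation), solve by back-substitution:
  V =
[[1, 0, 1],
 [0, 1, 0],
 [1, 0, 0]]
  V a = (-1, -2, -1)
Solving gives a = (-1, -2, 0).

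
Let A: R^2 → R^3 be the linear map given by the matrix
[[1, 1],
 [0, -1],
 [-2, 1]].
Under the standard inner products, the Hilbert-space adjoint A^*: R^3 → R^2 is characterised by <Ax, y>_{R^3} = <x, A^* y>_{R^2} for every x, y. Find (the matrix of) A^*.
A^* = A^T =
[[1, 0, -2],
 [1, -1, 1]]

For real matrices with standard dot products, the defining identity <Ax, y> = <x, A^* y> gives (Ax)^T y = x^T (A^*) y, i.e. x^T A^T y = x^T (A^*) y. Since this holds for all x, y, we must have A^* = A^T. Therefore
A^* =
[[1, 0, -2],
 [1, -1, 1]].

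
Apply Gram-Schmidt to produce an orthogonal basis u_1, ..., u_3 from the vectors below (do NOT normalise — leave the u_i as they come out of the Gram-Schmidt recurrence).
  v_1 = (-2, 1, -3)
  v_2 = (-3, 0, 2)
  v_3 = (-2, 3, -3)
Orthogonal basis:
  u_1 = (-2, 1, -3)
  u_2 = (-3, 0, 2)
  u_3 = (2/7, 13/7, 3/7)

Apply the Gram-Schmidt recurrence
  u_1 = v_1
  u_i = v_i − Σ_{j<i} ((v_i · u_j) / (u_j · u_j)) · u_j.

Step by step this gives:
  u_1 = (-2, 1, -3)
  u_2 = (-3, 0, 2)
  u_3 = (2/7, 13/7, 3/7)

Orthogonality check:
  u_2 · u_1 = 0 (should be 0)
  u_3 · u_1 = 0 (should be 0)
  u_3 · u_2 = 0 (should be 0)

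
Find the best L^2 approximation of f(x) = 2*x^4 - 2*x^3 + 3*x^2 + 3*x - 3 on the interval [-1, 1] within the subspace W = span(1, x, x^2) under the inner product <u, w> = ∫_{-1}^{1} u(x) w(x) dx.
g(x) = 33*x^2/7 + 9*x/5 - 111/35

The best approximation g ∈ W is the orthogonal projection of f onto W. Writing g = a_0 + a_1 x + a_2 x^2, the coefficients solve the normal equations G · a = b where
  G_{ij} = <φ_i, φ_j> and b_i = <f, φ_i>, with φ_0 = 1, φ_1 = x, φ_2 = x^2.
G =
  [2, 0, 2/3]
  [0, 2/3, 0]
  [2/3, 0, 2/5],
b = (-16/5, 6/5, -8/35).
Solving gives a_0 = -111/35, a_1 = 9/5, a_2 = 33/7, so
  g(x) = 33*x^2/7 + 9*x/5 - 111/35.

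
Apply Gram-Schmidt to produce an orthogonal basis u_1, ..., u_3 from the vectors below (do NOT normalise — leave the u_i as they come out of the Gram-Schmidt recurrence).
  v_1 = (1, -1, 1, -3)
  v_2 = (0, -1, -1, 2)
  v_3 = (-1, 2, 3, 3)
Orthogonal basis:
  u_1 = (1, -1, 1, -3)
  u_2 = (1/2, -3/2, -1/2, 1/2)
  u_3 = (1/3, -1/2, 19/6, 4/3)

Apply the Gram-Schmidt recurrence
  u_1 = v_1
  u_i = v_i − Σ_{j<i} ((v_i · u_j) / (u_j · u_j)) · u_j.

Step by step this gives:
  u_1 = (1, -1, 1, -3)
  u_2 = (1/2, -3/2, -1/2, 1/2)
  u_3 = (1/3, -1/2, 19/6, 4/3)

Orthogonality check:
  u_2 · u_1 = 0 (should be 0)
  u_3 · u_1 = 0 (should be 0)
  u_3 · u_2 = 0 (should be 0)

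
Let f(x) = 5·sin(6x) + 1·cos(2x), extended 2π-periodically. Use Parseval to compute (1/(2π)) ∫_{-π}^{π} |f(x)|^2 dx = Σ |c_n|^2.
Σ |c_n|^2 = 13

Expand |f|^2 and use orthogonality of {sin(nx), cos(mx)} on [-π, π]:
  ∫_{-π}^{π} sin(nx)^2 dx = π, ∫ cos(mx)^2 dx = π, and cross terms integrate to 0.
So ∫_{-π}^{π} f(x)^2 dx = 5^2 · π + 1^2 · π = (25 + 1)π.
Divide by 2π: (25 + 1)/2 = 13.
By Parseval, this equals Σ |c_n|^2.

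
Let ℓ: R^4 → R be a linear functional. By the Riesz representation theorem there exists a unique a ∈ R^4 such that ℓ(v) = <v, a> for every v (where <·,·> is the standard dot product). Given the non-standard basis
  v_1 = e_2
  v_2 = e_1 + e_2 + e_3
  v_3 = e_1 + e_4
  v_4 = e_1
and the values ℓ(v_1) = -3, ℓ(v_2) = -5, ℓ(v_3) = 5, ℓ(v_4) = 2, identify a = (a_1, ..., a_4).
a = (2, -3, -4, 3)

Write a = (a_1, ..., a_4) in the standard basis. For each basis vector v_i, ℓ(v_i) = <v_i, a> is a linear equation in the a_j's. Collect the n equations into a matrix system V a = ℓ, where row i of V is v_i (expressed in the standard basis). Since V is invertible (lower-triangular with 1s on the diagonal, up to permutation), solve by back-substitution:
  V =
[[0, 1, 0, 0],
 [1, 1, 1, 0],
 [1, 0, 0, 1],
 [1, 0, 0, 0]]
  V a = (-3, -5, 5, 2)
Solving gives a = (2, -3, -4, 3).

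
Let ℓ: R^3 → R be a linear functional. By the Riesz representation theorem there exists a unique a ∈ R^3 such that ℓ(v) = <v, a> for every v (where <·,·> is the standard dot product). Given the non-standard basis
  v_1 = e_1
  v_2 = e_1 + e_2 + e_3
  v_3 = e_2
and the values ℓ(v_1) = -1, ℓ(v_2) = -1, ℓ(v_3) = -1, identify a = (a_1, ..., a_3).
a = (-1, -1, 1)

Write a = (a_1, ..., a_3) in the standard basis. For each basis vector v_i, ℓ(v_i) = <v_i, a> is a linear equation in the a_j's. Collect the n equations into a matrix system V a = ℓ, where row i of V is v_i (expressed in the standard basis). Since V is invertible (lower-triangular with 1s on the diagonal, up to permutation), solve by back-substitution:
  V =
[[1, 0, 0],
 [1, 1, 1],
 [0, 1, 0]]
  V a = (-1, -1, -1)
Solving gives a = (-1, -1, 1).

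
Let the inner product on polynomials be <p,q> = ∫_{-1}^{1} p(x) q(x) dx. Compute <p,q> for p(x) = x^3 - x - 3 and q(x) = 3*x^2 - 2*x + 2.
<p,q> = -262/15

Expand the product: p(x)·q(x) = 3*x^5 - 2*x^4 - x^3 - 7*x^2 + 4*x - 6.
∫_{-1}^{1} of each monomial x^k gives [2/(k+1) if k even, 0 if k odd]. Integrating term-by-term (or equivalently evaluating the antiderivative F(x) = x^6/2 - 2*x^5/5 - x^4/4 - 7*x^3/3 + 2*x^2 - 6*x at the endpoints):
  F(1) − F(−1) = -389/60 − (659/60) = -262/15.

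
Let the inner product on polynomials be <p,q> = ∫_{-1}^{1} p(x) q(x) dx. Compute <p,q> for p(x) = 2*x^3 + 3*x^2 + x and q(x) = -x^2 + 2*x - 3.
<p,q> = -64/15

Expand the product: p(x)·q(x) = -2*x^5 + x^4 - x^3 - 7*x^2 - 3*x.
∫_{-1}^{1} of each monomial x^k gives [2/(k+1) if k even, 0 if k odd]. Integrating term-by-term (or equivalently evaluating the antiderivative F(x) = -x^6/3 + x^5/5 - x^4/4 - 7*x^3/3 - 3*x^2/2 at the endpoints):
  F(1) − F(−1) = -253/60 − (1/20) = -64/15.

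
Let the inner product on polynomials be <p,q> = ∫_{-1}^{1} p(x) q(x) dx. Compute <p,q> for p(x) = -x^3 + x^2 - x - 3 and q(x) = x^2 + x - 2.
<p,q> = 8

Expand the product: p(x)·q(x) = -x^5 + 2*x^3 - 6*x^2 - x + 6.
∫_{-1}^{1} of each monomial x^k gives [2/(k+1) if k even, 0 if k odd]. Integrating term-by-term (or equivalently evaluating the antiderivative F(x) = -x^6/6 + x^4/2 - 2*x^3 - x^2/2 + 6*x at the endpoints):
  F(1) − F(−1) = 23/6 − (-25/6) = 8.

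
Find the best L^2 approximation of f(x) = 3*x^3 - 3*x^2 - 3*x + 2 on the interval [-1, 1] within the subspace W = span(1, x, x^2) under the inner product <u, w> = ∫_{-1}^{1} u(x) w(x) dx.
g(x) = -3*x^2 - 6*x/5 + 2

The best approximation g ∈ W is the orthogonal projection of f onto W. Writing g = a_0 + a_1 x + a_2 x^2, the coefficients solve the normal equations G · a = b where
  G_{ij} = <φ_i, φ_j> and b_i = <f, φ_i>, with φ_0 = 1, φ_1 = x, φ_2 = x^2.
G =
  [2, 0, 2/3]
  [0, 2/3, 0]
  [2/3, 0, 2/5],
b = (2, -4/5, 2/15).
Solving gives a_0 = 2, a_1 = -6/5, a_2 = -3, so
  g(x) = -3*x^2 - 6*x/5 + 2.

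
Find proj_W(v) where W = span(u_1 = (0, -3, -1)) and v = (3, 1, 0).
proj_W(v) = (0, 9/10, 3/10)

Set up U = [u_1 | ... | u_1] ∈ R^(3×1). The projector onto W = col(U) is P = U (U^T U)^(-1) U^T.
Compute U^T U =
  [10],
and U^T v = (-3).
Solve U^T U · c = U^T v for the coefficients: c = (-3/10). The projection is proj_W(v) = U c.
Check: (v - proj_W(v)) · u_1 = 0  (should be 0).
Result: proj_W(v) = (0, 9/10, 3/10).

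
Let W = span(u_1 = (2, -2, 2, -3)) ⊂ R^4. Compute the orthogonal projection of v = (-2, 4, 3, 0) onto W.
proj_W(v) = (-4/7, 4/7, -4/7, 6/7)

Set up U = [u_1 | ... | u_1] ∈ R^(4×1). The projector onto W = col(U) is P = U (U^T U)^(-1) U^T.
Compute U^T U =
  [21],
and U^T v = (-6).
Solve U^T U · c = U^T v for the coefficients: c = (-2/7). The projection is proj_W(v) = U c.
Check: (v - proj_W(v)) · u_1 = 0  (should be 0).
Result: proj_W(v) = (-4/7, 4/7, -4/7, 6/7).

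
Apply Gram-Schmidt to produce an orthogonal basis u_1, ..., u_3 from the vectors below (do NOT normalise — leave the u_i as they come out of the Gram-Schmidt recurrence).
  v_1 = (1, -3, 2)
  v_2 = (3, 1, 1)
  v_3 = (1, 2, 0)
Orthogonal basis:
  u_1 = (1, -3, 2)
  u_2 = (20/7, 10/7, 5/7)
  u_3 = (-1/6, 1/6, 1/3)

Apply the Gram-Schmidt recurrence
  u_1 = v_1
  u_i = v_i − Σ_{j<i} ((v_i · u_j) / (u_j · u_j)) · u_j.

Step by step this gives:
  u_1 = (1, -3, 2)
  u_2 = (20/7, 10/7, 5/7)
  u_3 = (-1/6, 1/6, 1/3)

Orthogonality check:
  u_2 · u_1 = 0 (should be 0)
  u_3 · u_1 = 0 (should be 0)
  u_3 · u_2 = 0 (should be 0)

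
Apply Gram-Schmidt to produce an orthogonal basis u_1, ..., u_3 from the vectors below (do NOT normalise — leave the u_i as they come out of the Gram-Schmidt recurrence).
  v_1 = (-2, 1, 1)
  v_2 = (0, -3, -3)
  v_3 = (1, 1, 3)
Orthogonal basis:
  u_1 = (-2, 1, 1)
  u_2 = (-2, -2, -2)
  u_3 = (0, -1, 1)

Apply the Gram-Schmidt recurrence
  u_1 = v_1
  u_i = v_i − Σ_{j<i} ((v_i · u_j) / (u_j · u_j)) · u_j.

Step by step this gives:
  u_1 = (-2, 1, 1)
  u_2 = (-2, -2, -2)
  u_3 = (0, -1, 1)

Orthogonality check:
  u_2 · u_1 = 0 (should be 0)
  u_3 · u_1 = 0 (should be 0)
  u_3 · u_2 = 0 (should be 0)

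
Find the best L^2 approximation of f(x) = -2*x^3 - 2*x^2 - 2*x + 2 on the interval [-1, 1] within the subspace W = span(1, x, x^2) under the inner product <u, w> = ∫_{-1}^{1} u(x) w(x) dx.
g(x) = -2*x^2 - 16*x/5 + 2

The best approximation g ∈ W is the orthogonal projection of f onto W. Writing g = a_0 + a_1 x + a_2 x^2, the coefficients solve the normal equations G · a = b where
  G_{ij} = <φ_i, φ_j> and b_i = <f, φ_i>, with φ_0 = 1, φ_1 = x, φ_2 = x^2.
G =
  [2, 0, 2/3]
  [0, 2/3, 0]
  [2/3, 0, 2/5],
b = (8/3, -32/15, 8/15).
Solving gives a_0 = 2, a_1 = -16/5, a_2 = -2, so
  g(x) = -2*x^2 - 16*x/5 + 2.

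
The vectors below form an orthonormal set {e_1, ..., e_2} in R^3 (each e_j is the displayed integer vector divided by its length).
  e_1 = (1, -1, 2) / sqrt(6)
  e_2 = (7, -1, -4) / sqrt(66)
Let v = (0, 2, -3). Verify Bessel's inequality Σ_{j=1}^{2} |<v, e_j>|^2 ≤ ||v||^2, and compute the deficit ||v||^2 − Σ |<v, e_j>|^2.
Σ |<v, e_j>|^2 = 134/11; ||v||^2 = 13; deficit = 9/11

Write each e_j = u_j / sqrt(<u_j, u_j>) where u_j is the displayed integer vector. Then <v, e_j> = <v, u_j> / sqrt(<u_j, u_j>), so |<v, e_j>|^2 = <v, u_j>^2 / <u_j, u_j>.
Coefficients: <v, e_1> = -8/sqrt(6), <v, e_2> = 10/sqrt(66).
Square and sum: Σ |<v, e_j>|^2 = 134/11.
Compute ||v||^2 = v·v = 13.
Deficit = 13 − 134/11 = 9/11 ≥ 0, confirming Bessel's inequality. (The deficit equals ||v − Σ <v,e_j> e_j||^2, the squared distance from v to span{e_j}.)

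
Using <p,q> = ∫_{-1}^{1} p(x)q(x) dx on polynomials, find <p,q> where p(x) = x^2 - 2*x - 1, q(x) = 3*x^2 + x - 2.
<p,q> = 8/15

Expand the product: p(x)·q(x) = 3*x^4 - 5*x^3 - 7*x^2 + 3*x + 2.
∫_{-1}^{1} of each monomial x^k gives [2/(k+1) if k even, 0 if k odd]. Integrating term-by-term (or equivalently evaluating the antiderivative F(x) = 3*x^5/5 - 5*x^4/4 - 7*x^3/3 + 3*x^2/2 + 2*x at the endpoints):
  F(1) − F(−1) = 31/60 − (-1/60) = 8/15.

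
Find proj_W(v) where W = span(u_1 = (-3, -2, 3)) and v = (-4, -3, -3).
proj_W(v) = (-27/22, -9/11, 27/22)

Set up U = [u_1 | ... | u_1] ∈ R^(3×1). The projector onto W = col(U) is P = U (U^T U)^(-1) U^T.
Compute U^T U =
  [22],
and U^T v = (9).
Solve U^T U · c = U^T v for the coefficients: c = (9/22). The projection is proj_W(v) = U c.
Check: (v - proj_W(v)) · u_1 = 0  (should be 0).
Result: proj_W(v) = (-27/22, -9/11, 27/22).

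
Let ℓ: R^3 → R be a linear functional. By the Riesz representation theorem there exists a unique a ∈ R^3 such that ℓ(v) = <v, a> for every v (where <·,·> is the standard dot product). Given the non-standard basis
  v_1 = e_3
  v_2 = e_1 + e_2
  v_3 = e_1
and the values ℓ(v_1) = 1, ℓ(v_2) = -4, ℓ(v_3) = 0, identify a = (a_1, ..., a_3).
a = (0, -4, 1)

Write a = (a_1, ..., a_3) in the standard basis. For each basis vector v_i, ℓ(v_i) = <v_i, a> is a linear equation in the a_j's. Collect the n equations into a matrix system V a = ℓ, where row i of V is v_i (expressed in the standard basis). Since V is invertible (lower-triangular with 1s on the diagonal, up to permutation), solve by back-substitution:
  V =
[[0, 0, 1],
 [1, 1, 0],
 [1, 0, 0]]
  V a = (1, -4, 0)
Solving gives a = (0, -4, 1).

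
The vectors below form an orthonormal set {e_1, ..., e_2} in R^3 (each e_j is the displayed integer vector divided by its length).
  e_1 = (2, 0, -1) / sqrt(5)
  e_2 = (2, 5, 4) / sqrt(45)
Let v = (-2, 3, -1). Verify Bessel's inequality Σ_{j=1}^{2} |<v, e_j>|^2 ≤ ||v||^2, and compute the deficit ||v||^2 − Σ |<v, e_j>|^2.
Σ |<v, e_j>|^2 = 26/9; ||v||^2 = 14; deficit = 100/9

Write each e_j = u_j / sqrt(<u_j, u_j>) where u_j is the displayed integer vector. Then <v, e_j> = <v, u_j> / sqrt(<u_j, u_j>), so |<v, e_j>|^2 = <v, u_j>^2 / <u_j, u_j>.
Coefficients: <v, e_1> = -3/sqrt(5), <v, e_2> = 7/sqrt(45).
Square and sum: Σ |<v, e_j>|^2 = 26/9.
Compute ||v||^2 = v·v = 14.
Deficit = 14 − 26/9 = 100/9 ≥ 0, confirming Bessel's inequality. (The deficit equals ||v − Σ <v,e_j> e_j||^2, the squared distance from v to span{e_j}.)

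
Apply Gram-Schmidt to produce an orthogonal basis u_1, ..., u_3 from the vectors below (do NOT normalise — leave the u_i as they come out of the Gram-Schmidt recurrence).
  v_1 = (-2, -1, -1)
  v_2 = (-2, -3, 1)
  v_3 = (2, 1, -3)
Orthogonal basis:
  u_1 = (-2, -1, -1)
  u_2 = (0, -2, 2)
  u_3 = (4/3, -4/3, -4/3)

Apply the Gram-Schmidt recurrence
  u_1 = v_1
  u_i = v_i − Σ_{j<i} ((v_i · u_j) / (u_j · u_j)) · u_j.

Step by step this gives:
  u_1 = (-2, -1, -1)
  u_2 = (0, -2, 2)
  u_3 = (4/3, -4/3, -4/3)

Orthogonality check:
  u_2 · u_1 = 0 (should be 0)
  u_3 · u_1 = 0 (should be 0)
  u_3 · u_2 = 0 (should be 0)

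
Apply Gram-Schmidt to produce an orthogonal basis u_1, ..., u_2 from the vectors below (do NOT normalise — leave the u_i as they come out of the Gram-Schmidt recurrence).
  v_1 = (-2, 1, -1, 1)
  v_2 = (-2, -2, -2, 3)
Orthogonal basis:
  u_1 = (-2, 1, -1, 1)
  u_2 = (0, -3, -1, 2)

Apply the Gram-Schmidt recurrence
  u_1 = v_1
  u_i = v_i − Σ_{j<i} ((v_i · u_j) / (u_j · u_j)) · u_j.

Step by step this gives:
  u_1 = (-2, 1, -1, 1)
  u_2 = (0, -3, -1, 2)

Orthogonality check:
  u_2 · u_1 = 0 (should be 0)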